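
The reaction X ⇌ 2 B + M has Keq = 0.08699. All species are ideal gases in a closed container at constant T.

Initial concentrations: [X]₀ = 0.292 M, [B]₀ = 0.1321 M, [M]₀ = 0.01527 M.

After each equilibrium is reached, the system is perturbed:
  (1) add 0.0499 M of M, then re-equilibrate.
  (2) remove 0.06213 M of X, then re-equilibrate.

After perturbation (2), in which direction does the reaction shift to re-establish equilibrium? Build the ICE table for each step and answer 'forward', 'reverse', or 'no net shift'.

Q₀ = 9.1256e-04 vs Keq = 0.08699 ⇒ Q<K, forward
Step 1:
                   X          B          M
  Initial      0.292     0.1321    0.01527
  Change     -0.1108     0.2216     0.1108
  Equil       0.1812     0.3537      0.126
  solve Keq expr → x = 0.1108; check Q = 0.08699
Then add 0.0499 M of M.
Step 2:
                   X          B          M
  Initial     0.1812     0.3537     0.1759
  Change     0.01448   -0.02895   -0.01448
  Equil       0.1957     0.3247     0.1615
  solve Keq expr → x = -0.01448; check Q = 0.08699
Then remove 0.06213 M of X.
Step 3:
                   X          B          M
  Initial     0.1336     0.3247     0.1615
  Change     0.01441   -0.02883   -0.01441
  Equil        0.148     0.2959     0.1471
  solve Keq expr → x = -0.01441; check Q = 0.08699

Direction: reverse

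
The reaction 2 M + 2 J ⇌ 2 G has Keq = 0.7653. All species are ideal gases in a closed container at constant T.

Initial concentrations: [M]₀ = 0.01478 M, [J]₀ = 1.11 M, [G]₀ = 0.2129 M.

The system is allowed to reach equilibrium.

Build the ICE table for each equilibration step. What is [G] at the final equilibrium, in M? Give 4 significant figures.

[G]_eq = 0.1169 M

Q₀ = 168.4 vs Keq = 0.7653 ⇒ Q>K, reverse
Step 1:
                   M          J          G
  init       0.01478       1.11     0.2129
  Δ          0.09601    0.09601   -0.09601
  eq          0.1108      1.206     0.1169
  solve Keq expr → x = -0.04801; check Q = 0.7653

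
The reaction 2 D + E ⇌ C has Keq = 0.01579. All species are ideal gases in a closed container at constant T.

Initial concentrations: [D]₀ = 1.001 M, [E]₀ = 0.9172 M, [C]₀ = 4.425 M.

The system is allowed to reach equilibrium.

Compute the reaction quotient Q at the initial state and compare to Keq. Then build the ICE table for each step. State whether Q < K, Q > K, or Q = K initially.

Q₀ = 4.815 vs Keq = 0.01579 ⇒ Q>K, reverse
Step 1:
                  D         E         C
  I           1.001    0.9172     4.425
  C           4.987     2.494    -2.494
  E           5.988     3.411     1.931
  solve Keq expr → x = -2.494; check Q = 0.01579

Q₀ = 4.815; Q > K (proceeds reverse)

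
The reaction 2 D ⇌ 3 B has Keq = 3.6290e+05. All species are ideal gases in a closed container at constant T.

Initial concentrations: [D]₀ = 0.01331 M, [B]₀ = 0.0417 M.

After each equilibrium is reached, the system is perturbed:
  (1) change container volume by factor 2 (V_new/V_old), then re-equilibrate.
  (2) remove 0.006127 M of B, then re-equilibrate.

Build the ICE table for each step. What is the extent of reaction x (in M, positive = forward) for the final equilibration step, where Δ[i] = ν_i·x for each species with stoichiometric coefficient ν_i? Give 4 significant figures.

x = 1.2694e-06 M

Q₀ = 0.4093 vs Keq = 3.6290e+05 ⇒ Q<K, forward
Step 1:
                    D           B
  init        0.01331      0.0417
  Δ          -0.01328     0.01993
  eq       2.5396e-05     0.06163
  solve Keq expr → x = 0.006642; check Q = 3.6290e+05
Then change container volume by factor 2 (V_new/V_old).
Step 2:
                    D           B
  init     1.2698e-05     0.03081
  Δ       -3.7167e-06  5.5750e-06
  eq       8.9812e-06     0.03082
  solve Keq expr → x = 1.8583e-06; check Q = 3.6290e+05
Then remove 0.006127 M of B.
Step 3:
                    D           B
  init     8.9812e-06     0.02469
  Δ       -2.5389e-06  3.8083e-06
  eq       6.4423e-06      0.0247
  solve Keq expr → x = 1.2694e-06; check Q = 3.6290e+05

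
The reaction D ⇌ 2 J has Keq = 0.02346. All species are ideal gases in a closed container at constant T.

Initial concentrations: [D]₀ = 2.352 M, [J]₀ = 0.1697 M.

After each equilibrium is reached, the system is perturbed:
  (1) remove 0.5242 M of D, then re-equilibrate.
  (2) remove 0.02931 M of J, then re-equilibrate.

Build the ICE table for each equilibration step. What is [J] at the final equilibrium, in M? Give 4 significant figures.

Q₀ = 0.01224 vs Keq = 0.02346 ⇒ Q<K, forward
Step 1:
                   D          J
  init         2.352     0.1697
  Δ          -0.0318    0.06361
  eq            2.32     0.2333
  solve Keq expr → x = 0.0318; check Q = 0.02346
Then remove 0.5242 M of D.
Step 2:
                   D          J
  init         1.796     0.2333
  Δ          0.01363   -0.02726
  eq            1.81      0.206
  solve Keq expr → x = -0.01363; check Q = 0.02346
Then remove 0.02931 M of J.
Step 3:
                   D          J
  init          1.81     0.1767
  Δ         -0.01425     0.0285
  eq           1.795     0.2052
  solve Keq expr → x = 0.01425; check Q = 0.02346

[J]_eq = 0.2052 M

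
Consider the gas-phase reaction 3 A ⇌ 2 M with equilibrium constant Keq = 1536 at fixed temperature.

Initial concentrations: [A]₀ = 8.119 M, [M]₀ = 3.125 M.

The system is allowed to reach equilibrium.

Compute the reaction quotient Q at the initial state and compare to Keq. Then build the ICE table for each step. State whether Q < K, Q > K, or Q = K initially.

Q₀ = 0.01825 vs Keq = 1536 ⇒ Q<K, forward
Step 1:
                  A         M
  I           8.119     3.125
  C          -7.764     5.176
  E          0.3553     8.301
  solve Keq expr → x = 2.588; check Q = 1536

Q₀ = 0.01825; Q < K (proceeds forward)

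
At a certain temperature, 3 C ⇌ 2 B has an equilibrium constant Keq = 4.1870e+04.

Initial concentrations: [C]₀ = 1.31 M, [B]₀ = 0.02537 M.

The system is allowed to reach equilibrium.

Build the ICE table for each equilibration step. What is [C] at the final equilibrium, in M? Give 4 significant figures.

[C]_eq = 0.02647 M

Q₀ = 2.8630e-04 vs Keq = 4.1870e+04 ⇒ Q<K, forward
Step 1:
                   C          B
  init          1.31    0.02537
  Δ           -1.284     0.8557
  eq         0.02647     0.8811
  solve Keq expr → x = 0.4278; check Q = 4.1870e+04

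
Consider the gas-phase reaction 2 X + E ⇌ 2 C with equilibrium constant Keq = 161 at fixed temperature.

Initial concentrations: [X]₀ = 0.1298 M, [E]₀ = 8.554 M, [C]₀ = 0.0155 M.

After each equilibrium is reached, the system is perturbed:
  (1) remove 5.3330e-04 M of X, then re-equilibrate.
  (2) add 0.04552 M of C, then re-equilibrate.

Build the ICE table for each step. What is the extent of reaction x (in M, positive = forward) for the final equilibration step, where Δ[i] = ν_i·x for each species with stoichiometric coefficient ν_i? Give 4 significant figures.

x = -5.9927e-04 M

Q₀ = 0.001667 vs Keq = 161 ⇒ Q<K, forward
Step 1:
                    X           E           C
  I            0.1298       8.554      0.0155
  C            -0.126    -0.06299       0.126
  E          0.003826       8.491      0.1415
  solve Keq expr → x = 0.06299; check Q = 161
Then remove 5.3330e-04 M of X.
Step 2:
                    X           E           C
  I          0.003293       8.491      0.1415
  C        5.1920e-04  2.5960e-04 -5.1920e-04
  E          0.003812       8.491       0.141
  solve Keq expr → x = -2.5960e-04; check Q = 161
Then add 0.04552 M of C.
Step 3:
                    X           E           C
  I          0.003812       8.491      0.1865
  C          0.001199  5.9927e-04   -0.001199
  E          0.005011       8.492      0.1853
  solve Keq expr → x = -5.9927e-04; check Q = 161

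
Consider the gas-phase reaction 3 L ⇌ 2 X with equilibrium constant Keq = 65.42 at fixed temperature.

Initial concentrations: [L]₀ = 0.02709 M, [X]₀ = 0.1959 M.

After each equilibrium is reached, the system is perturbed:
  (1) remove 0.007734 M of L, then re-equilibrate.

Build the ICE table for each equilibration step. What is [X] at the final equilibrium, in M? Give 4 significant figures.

Q₀ = 1930 vs Keq = 65.42 ⇒ Q>K, reverse
Step 1:
                   L          X
  init       0.02709     0.1959
  Δ          0.04737   -0.03158
  eq         0.07446     0.1643
  solve Keq expr → x = -0.01579; check Q = 65.42
Then remove 0.007734 M of L.
Step 2:
                   L          X
  init       0.06672     0.1643
  Δ         0.006433  -0.004289
  eq         0.07315       0.16
  solve Keq expr → x = -0.002144; check Q = 65.42

[X]_eq = 0.16 M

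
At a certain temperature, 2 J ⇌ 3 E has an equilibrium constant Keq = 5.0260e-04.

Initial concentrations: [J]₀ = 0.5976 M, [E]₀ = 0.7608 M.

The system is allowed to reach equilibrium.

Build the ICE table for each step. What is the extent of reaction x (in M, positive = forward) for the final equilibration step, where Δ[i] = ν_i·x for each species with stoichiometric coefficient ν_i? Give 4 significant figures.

Q₀ = 1.233 vs Keq = 5.0260e-04 ⇒ Q>K, reverse
Step 1:
                  J         E
  Initial    0.5976    0.7608
  Change     0.4524   -0.6787
  Equil        1.05   0.08214
  solve Keq expr → x = -0.2262; check Q = 5.0260e-04

x = -0.2262 M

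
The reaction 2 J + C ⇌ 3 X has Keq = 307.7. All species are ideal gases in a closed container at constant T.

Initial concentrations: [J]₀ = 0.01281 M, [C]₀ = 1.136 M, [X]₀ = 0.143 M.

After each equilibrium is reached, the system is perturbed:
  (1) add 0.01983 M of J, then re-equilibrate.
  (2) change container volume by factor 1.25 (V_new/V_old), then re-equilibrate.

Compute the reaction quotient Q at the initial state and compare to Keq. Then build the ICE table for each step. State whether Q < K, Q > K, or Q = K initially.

Q₀ = 15.69 vs Keq = 307.7 ⇒ Q<K, forward
Step 1:
                  J         C         X
  I         0.01281     1.136     0.143
  C       -0.009469 -0.004735    0.0142
  E        0.003341     1.131    0.1572
  solve Keq expr → x = 0.004735; check Q = 307.7
Then add 0.01983 M of J.
Step 2:
                  J         C         X
  I         0.02317     1.131    0.1572
  C        -0.01887 -0.009435   0.02831
  E        0.004301     1.122    0.1855
  solve Keq expr → x = 0.009435; check Q = 307.7
Then change container volume by factor 1.25 (V_new/V_old).
Step 3:
                  J         C         X
  I         0.00344    0.8975    0.1484
  C               0         0         0
  E         0.00344    0.8975    0.1484
  solve Keq expr → x = 0; check Q = 307.7

Q₀ = 15.69; Q < K (proceeds forward)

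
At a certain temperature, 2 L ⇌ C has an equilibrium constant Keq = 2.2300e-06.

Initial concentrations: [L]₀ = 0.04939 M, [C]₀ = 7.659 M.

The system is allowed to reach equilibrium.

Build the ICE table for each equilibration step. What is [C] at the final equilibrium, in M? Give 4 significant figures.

Q₀ = 3140 vs Keq = 2.2300e-06 ⇒ Q>K, reverse
Step 1:
                   L          C
  I          0.04939      7.659
  C            15.32     -7.658
  E            15.37 5.2656e-04
  solve Keq expr → x = -7.658; check Q = 2.2300e-06

[C]_eq = 5.2656e-04 M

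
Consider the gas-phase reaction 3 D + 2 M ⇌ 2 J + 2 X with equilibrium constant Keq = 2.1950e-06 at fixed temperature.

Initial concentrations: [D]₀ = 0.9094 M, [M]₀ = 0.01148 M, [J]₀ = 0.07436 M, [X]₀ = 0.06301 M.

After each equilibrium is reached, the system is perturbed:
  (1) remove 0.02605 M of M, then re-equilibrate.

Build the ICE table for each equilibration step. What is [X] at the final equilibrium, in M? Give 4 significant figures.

[X]_eq = 0.0042 M

Q₀ = 0.2215 vs Keq = 2.1950e-06 ⇒ Q>K, reverse
Step 1:
                    D           M           J           X
  init         0.9094     0.01148     0.07436     0.06301
  Δ           0.08572     0.05715    -0.05715    -0.05715
  eq           0.9951     0.06863     0.01721    0.005863
  solve Keq expr → x = -0.02857; check Q = 2.1950e-06
Then remove 0.02605 M of M.
Step 2:
                    D           M           J           X
  init         0.9951     0.04258     0.01721    0.005863
  Δ          0.002495    0.001663   -0.001663   -0.001663
  eq           0.9976     0.04424     0.01555      0.0042
  solve Keq expr → x = -8.3174e-04; check Q = 2.1950e-06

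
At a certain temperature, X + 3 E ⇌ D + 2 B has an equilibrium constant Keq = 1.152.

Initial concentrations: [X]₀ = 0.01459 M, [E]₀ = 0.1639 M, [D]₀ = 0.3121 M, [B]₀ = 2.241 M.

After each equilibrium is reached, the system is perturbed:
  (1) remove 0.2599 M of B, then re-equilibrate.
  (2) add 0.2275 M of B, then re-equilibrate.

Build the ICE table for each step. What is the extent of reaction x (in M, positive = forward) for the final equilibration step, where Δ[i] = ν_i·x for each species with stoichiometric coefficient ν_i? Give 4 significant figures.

Q₀ = 2.4400e+04 vs Keq = 1.152 ⇒ Q>K, reverse
Step 1:
                  X         E         D         B
  init      0.01459    0.1639    0.3121     2.241
  Δ          0.2432    0.7297   -0.2432   -0.4865
  eq         0.2578    0.8936   0.06886     1.755
  solve Keq expr → x = -0.2432; check Q = 1.152
Then remove 0.2599 M of B.
Step 2:
                  X         E         D         B
  init       0.2578    0.8936   0.06886     1.495
  Δ        -0.01055  -0.03166   0.01055   0.02111
  eq         0.2473     0.862   0.07941     1.516
  solve Keq expr → x = 0.01055; check Q = 1.152
Then add 0.2275 M of B.
Step 3:
                  X         E         D         B
  init       0.2473     0.862   0.07941     1.743
  Δ        0.009339   0.02802 -0.009339  -0.01868
  eq         0.2566      0.89   0.07007     1.725
  solve Keq expr → x = -0.009339; check Q = 1.152

x = -0.009339 M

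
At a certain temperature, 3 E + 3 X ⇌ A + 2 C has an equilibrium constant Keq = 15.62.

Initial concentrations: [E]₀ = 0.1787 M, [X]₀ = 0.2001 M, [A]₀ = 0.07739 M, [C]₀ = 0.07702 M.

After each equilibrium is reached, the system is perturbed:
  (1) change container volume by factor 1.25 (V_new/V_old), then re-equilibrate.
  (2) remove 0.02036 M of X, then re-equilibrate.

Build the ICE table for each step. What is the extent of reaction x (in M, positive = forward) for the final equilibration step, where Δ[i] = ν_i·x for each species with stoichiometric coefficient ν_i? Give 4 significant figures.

x = -0.001915 M

Q₀ = 10.04 vs Keq = 15.62 ⇒ Q<K, forward
Step 1:
                    E           X           A           C
  init         0.1787      0.2001     0.07739     0.07702
  Δ         -0.008267   -0.008267    0.002756    0.005511
  eq           0.1704      0.1918     0.08015     0.08253
  solve Keq expr → x = 0.002756; check Q = 15.62
Then change container volume by factor 1.25 (V_new/V_old).
Step 2:
                    E           X           A           C
  init         0.1363      0.1535     0.06412     0.06602
  Δ           0.01002     0.01002   -0.003341   -0.006681
  eq           0.1464      0.1635     0.06078     0.05934
  solve Keq expr → x = -0.003341; check Q = 15.62
Then remove 0.02036 M of X.
Step 3:
                    E           X           A           C
  init         0.1464      0.1431     0.06078     0.05934
  Δ          0.005745    0.005745   -0.001915    -0.00383
  eq           0.1521      0.1489     0.05886     0.05551
  solve Keq expr → x = -0.001915; check Q = 15.62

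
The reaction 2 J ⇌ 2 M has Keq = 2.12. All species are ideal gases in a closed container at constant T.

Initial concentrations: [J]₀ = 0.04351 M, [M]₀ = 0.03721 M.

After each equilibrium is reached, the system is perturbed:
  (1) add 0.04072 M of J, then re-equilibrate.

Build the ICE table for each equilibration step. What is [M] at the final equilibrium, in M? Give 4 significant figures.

[M]_eq = 0.07199 M

Q₀ = 0.7314 vs Keq = 2.12 ⇒ Q<K, forward
Step 1:
                   J          M
  I          0.04351    0.03721
  C         -0.01064    0.01064
  E          0.03287    0.04785
  solve Keq expr → x = 0.005322; check Q = 2.12
Then add 0.04072 M of J.
Step 2:
                   J          M
  I          0.07359    0.04785
  C         -0.02414    0.02414
  E          0.04945    0.07199
  solve Keq expr → x = 0.01207; check Q = 2.12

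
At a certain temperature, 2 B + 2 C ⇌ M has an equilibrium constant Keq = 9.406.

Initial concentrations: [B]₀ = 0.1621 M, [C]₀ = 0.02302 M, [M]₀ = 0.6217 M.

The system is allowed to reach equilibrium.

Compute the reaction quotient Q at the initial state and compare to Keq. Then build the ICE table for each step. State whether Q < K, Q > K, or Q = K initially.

Q₀ = 4.4648e+04; Q > K (proceeds reverse)

Q₀ = 4.4648e+04 vs Keq = 9.406 ⇒ Q>K, reverse
Step 1:
                   B          C          M
  init        0.1621    0.02302     0.6217
  Δ            0.376      0.376     -0.188
  eq          0.5381      0.399     0.4337
  solve Keq expr → x = -0.188; check Q = 9.406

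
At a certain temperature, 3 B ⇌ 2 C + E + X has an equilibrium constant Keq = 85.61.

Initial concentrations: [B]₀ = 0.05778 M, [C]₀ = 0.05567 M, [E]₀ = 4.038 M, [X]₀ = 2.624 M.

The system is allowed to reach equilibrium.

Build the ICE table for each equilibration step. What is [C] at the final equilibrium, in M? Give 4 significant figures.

Q₀ = 170.2 vs Keq = 85.61 ⇒ Q>K, reverse
Step 1:
                   B          C          E          X
  I          0.05778    0.05567      4.038      2.624
  C         0.009321  -0.006214  -0.003107  -0.003107
  E           0.0671    0.04946      4.035      2.621
  solve Keq expr → x = -0.003107; check Q = 85.61

[C]_eq = 0.04946 M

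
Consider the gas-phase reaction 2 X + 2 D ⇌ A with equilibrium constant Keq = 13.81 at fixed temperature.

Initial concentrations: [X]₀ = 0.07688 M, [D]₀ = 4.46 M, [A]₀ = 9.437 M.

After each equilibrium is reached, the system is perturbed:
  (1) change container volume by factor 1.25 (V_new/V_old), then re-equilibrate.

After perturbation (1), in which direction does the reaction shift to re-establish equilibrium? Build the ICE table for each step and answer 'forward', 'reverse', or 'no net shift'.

Direction: reverse

Q₀ = 80.27 vs Keq = 13.81 ⇒ Q>K, reverse
Step 1:
                  X         D         A
  I         0.07688      4.46     9.437
  C          0.1038    0.1038  -0.05188
  E          0.1806     4.564     9.385
  solve Keq expr → x = -0.05188; check Q = 13.81
Then change container volume by factor 1.25 (V_new/V_old).
Step 2:
                  X         D         A
  I          0.1445     3.651     7.508
  C         0.05414   0.05414  -0.02707
  E          0.1986     3.705     7.481
  solve Keq expr → x = -0.02707; check Q = 13.81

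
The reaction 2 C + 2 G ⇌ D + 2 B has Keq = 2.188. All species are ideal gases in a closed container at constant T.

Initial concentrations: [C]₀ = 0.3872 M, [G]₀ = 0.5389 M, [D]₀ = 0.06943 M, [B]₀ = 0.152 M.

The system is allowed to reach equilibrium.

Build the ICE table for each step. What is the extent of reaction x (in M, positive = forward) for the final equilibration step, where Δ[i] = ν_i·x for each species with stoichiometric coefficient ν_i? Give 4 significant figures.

Q₀ = 0.03684 vs Keq = 2.188 ⇒ Q<K, forward
Step 1:
                  C         G         D         B
  init       0.3872    0.5389   0.06943     0.152
  Δ         -0.1645   -0.1645   0.08227    0.1645
  eq         0.2227    0.3744    0.1517    0.3165
  solve Keq expr → x = 0.08227; check Q = 2.188

x = 0.08227 M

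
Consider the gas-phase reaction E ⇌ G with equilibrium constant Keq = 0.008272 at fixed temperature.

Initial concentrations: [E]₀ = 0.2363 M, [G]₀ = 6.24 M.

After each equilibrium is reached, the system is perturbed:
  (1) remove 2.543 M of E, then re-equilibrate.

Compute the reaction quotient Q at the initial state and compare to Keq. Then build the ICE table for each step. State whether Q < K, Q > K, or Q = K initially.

Q₀ = 26.41 vs Keq = 0.008272 ⇒ Q>K, reverse
Step 1:
                    E           G
  init         0.2363        6.24
  Δ             6.187      -6.187
  eq            6.423     0.05313
  solve Keq expr → x = -6.187; check Q = 0.008272
Then remove 2.543 M of E.
Step 2:
                    E           G
  init           3.88     0.05313
  Δ           0.02086    -0.02086
  eq            3.901     0.03227
  solve Keq expr → x = -0.02086; check Q = 0.008272

Q₀ = 26.41; Q > K (proceeds reverse)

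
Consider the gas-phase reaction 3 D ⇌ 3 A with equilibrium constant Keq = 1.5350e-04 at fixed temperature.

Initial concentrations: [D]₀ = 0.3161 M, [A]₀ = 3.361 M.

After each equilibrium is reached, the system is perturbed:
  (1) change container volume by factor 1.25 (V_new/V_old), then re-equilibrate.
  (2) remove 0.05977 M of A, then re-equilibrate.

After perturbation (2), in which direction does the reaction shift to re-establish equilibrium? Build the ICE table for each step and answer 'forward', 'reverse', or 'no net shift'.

Q₀ = 1202 vs Keq = 1.5350e-04 ⇒ Q>K, reverse
Step 1:
                   D          A
  Initial     0.3161      3.361
  Change       3.174     -3.174
  Equil         3.49     0.1869
  solve Keq expr → x = -1.058; check Q = 1.5350e-04
Then change container volume by factor 1.25 (V_new/V_old).
Step 2:
                   D          A
  Initial      2.792     0.1495
  Change           0          0
  Equil        2.792     0.1495
  solve Keq expr → x = 0; check Q = 1.5350e-04
Then remove 0.05977 M of A.
Step 3:
                   D          A
  Initial      2.792    0.08973
  Change    -0.05673    0.05673
  Equil        2.735     0.1465
  solve Keq expr → x = 0.01891; check Q = 1.5350e-04

Direction: forward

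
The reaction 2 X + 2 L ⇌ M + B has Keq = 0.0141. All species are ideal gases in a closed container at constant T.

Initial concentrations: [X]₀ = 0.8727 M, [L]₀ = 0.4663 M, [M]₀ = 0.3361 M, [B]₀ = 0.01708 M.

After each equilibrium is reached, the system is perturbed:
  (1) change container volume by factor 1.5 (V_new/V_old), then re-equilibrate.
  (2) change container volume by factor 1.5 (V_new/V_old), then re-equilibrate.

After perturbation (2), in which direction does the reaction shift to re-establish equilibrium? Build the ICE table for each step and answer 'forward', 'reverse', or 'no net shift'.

Q₀ = 0.03467 vs Keq = 0.0141 ⇒ Q>K, reverse
Step 1:
                   X          L          M          B
  I           0.8727     0.4663     0.3361    0.01708
  C           0.0181     0.0181  -0.009052  -0.009052
  E           0.8908     0.4844      0.327   0.008028
  solve Keq expr → x = -0.009052; check Q = 0.0141
Then change container volume by factor 1.5 (V_new/V_old).
Step 2:
                   X          L          M          B
  I           0.5939     0.3229      0.218   0.005352
  C          0.00562    0.00562   -0.00281   -0.00281
  E           0.5995     0.3286     0.2152   0.002542
  solve Keq expr → x = -0.00281; check Q = 0.0141
Then change container volume by factor 1.5 (V_new/V_old).
Step 3:
                   X          L          M          B
  I           0.3997      0.219     0.1435   0.001694
  C         0.001833   0.001833 -9.1669e-04 -9.1669e-04
  E           0.4015     0.2209     0.1426 7.7775e-04
  solve Keq expr → x = -9.1669e-04; check Q = 0.0141

Direction: reverse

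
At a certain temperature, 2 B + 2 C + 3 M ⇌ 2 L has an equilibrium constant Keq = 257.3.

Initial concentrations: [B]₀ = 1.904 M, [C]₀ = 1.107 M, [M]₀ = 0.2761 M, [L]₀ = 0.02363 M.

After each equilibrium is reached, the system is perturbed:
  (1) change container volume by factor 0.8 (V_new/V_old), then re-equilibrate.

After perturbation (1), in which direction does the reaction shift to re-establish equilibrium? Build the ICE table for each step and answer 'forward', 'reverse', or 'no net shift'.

Direction: forward

Q₀ = 0.005972 vs Keq = 257.3 ⇒ Q<K, forward
Step 1:
                  B         C         M         L
  I           1.904     1.107    0.2761   0.02363
  C         -0.1598   -0.1598   -0.2398    0.1598
  E           1.744    0.9472   0.03633    0.1835
  solve Keq expr → x = 0.07992; check Q = 257.3
Then change container volume by factor 0.8 (V_new/V_old).
Step 2:
                  B         C         M         L
  I            2.18     1.184   0.04541    0.2293
  C       -0.008714 -0.008714  -0.01307  0.008714
  E           2.171     1.175   0.03234    0.2381
  solve Keq expr → x = 0.004357; check Q = 257.3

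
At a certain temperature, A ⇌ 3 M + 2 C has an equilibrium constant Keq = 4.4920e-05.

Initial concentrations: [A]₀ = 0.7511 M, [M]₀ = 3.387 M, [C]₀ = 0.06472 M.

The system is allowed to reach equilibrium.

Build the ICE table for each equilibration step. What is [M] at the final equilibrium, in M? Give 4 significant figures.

[M]_eq = 3.291 M

Q₀ = 0.2167 vs Keq = 4.4920e-05 ⇒ Q>K, reverse
Step 1:
                    A           M           C
  Initial      0.7511       3.387     0.06472
  Change      0.03186    -0.09559    -0.06373
  Equil         0.783       3.291  9.9316e-04
  solve Keq expr → x = -0.03186; check Q = 4.4920e-05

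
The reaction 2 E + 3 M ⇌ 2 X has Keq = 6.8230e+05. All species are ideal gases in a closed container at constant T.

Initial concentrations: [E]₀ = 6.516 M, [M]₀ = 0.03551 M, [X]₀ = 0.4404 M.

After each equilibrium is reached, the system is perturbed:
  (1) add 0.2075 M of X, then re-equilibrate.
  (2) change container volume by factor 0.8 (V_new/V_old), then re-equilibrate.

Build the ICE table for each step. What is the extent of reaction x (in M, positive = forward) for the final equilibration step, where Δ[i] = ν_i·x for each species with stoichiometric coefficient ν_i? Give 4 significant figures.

x = 2.0790e-04 M

Q₀ = 102 vs Keq = 6.8230e+05 ⇒ Q<K, forward
Step 1:
                    E           M           X
  Initial       6.516     0.03551      0.4404
  Change     -0.02237    -0.03356     0.02237
  Equil         6.494    0.001953      0.4628
  solve Keq expr → x = 0.01119; check Q = 6.8230e+05
Then add 0.2075 M of X.
Step 2:
                    E           M           X
  Initial       6.494    0.001953      0.6703
  Change   3.6398e-04  5.4597e-04 -3.6398e-04
  Equil         6.494    0.002498      0.6699
  solve Keq expr → x = -1.8199e-04; check Q = 6.8230e+05
Then change container volume by factor 0.8 (V_new/V_old).
Step 3:
                    E           M           X
  Initial       8.117    0.003123      0.8374
  Change  -4.1581e-04 -6.2371e-04  4.1581e-04
  Equil         8.117    0.002499      0.8378
  solve Keq expr → x = 2.0790e-04; check Q = 6.8230e+05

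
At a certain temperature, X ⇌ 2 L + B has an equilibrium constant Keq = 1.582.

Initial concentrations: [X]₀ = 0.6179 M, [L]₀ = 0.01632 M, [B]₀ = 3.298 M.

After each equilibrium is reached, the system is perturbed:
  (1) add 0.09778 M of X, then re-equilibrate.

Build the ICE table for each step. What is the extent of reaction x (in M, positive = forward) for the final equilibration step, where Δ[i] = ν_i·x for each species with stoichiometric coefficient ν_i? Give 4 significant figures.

Q₀ = 0.001422 vs Keq = 1.582 ⇒ Q<K, forward
Step 1:
                  X         L         B
  Initial    0.6179   0.01632     3.298
  Change    -0.2071    0.4143    0.2071
  Equil      0.4108    0.4306     3.505
  solve Keq expr → x = 0.2071; check Q = 1.582
Then add 0.09778 M of X.
Step 2:
                  X         L         B
  Initial    0.5086    0.4306     3.505
  Change   -0.01908   0.03817   0.01908
  Equil      0.4895    0.4687     3.524
  solve Keq expr → x = 0.01908; check Q = 1.582

x = 0.01908 M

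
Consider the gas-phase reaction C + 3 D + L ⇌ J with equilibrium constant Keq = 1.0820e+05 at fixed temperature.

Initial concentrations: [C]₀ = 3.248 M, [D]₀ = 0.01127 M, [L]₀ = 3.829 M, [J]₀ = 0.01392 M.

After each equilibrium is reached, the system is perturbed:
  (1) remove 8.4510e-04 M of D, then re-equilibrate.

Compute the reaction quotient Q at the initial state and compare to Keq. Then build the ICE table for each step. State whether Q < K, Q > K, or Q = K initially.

Q₀ = 781.9 vs Keq = 1.0820e+05 ⇒ Q<K, forward
Step 1:
                   C          D          L          J
  I            3.248    0.01127      3.829    0.01392
  C        -0.002981  -0.008944  -0.002981   0.002981
  E            3.245   0.002326      3.826     0.0169
  solve Keq expr → x = 0.002981; check Q = 1.0820e+05
Then remove 8.4510e-04 M of D.
Step 2:
                   C          D          L          J
  I            3.245   0.001481      3.826     0.0169
  C       2.7739e-04 8.3218e-04 2.7739e-04 -2.7739e-04
  E            3.245   0.002313      3.826    0.01662
  solve Keq expr → x = -2.7739e-04; check Q = 1.0820e+05

Q₀ = 781.9; Q < K (proceeds forward)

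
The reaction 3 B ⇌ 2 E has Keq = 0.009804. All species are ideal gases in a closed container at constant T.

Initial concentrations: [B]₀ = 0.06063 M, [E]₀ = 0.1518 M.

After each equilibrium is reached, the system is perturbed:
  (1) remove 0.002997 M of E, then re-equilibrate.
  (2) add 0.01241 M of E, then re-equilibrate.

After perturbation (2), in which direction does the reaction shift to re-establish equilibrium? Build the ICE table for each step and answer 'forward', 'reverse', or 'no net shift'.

Direction: reverse

Q₀ = 103.4 vs Keq = 0.009804 ⇒ Q>K, reverse
Step 1:
                   B          E
  init       0.06063     0.1518
  Δ           0.2071    -0.1381
  eq          0.2678    0.01372
  solve Keq expr → x = -0.06904; check Q = 0.009804
Then remove 0.002997 M of E.
Step 2:
                   B          E
  init        0.2678    0.01072
  Δ        -0.004032   0.002688
  eq          0.2637    0.01341
  solve Keq expr → x = 0.001344; check Q = 0.009804
Then add 0.01241 M of E.
Step 3:
                   B          E
  init        0.2637    0.02582
  Δ          0.01668   -0.01112
  eq          0.2804     0.0147
  solve Keq expr → x = -0.005559; check Q = 0.009804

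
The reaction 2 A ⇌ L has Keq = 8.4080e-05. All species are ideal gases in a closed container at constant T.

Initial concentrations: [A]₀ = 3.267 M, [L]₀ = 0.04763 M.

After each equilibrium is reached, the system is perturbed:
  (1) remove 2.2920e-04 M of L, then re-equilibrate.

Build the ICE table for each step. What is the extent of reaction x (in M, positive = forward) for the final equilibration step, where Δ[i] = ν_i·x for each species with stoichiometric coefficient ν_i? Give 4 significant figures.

x = 2.2894e-04 M

Q₀ = 0.004463 vs Keq = 8.4080e-05 ⇒ Q>K, reverse
Step 1:
                    A           L
  Initial       3.267     0.04763
  Change      0.09336    -0.04668
  Equil          3.36  9.4943e-04
  solve Keq expr → x = -0.04668; check Q = 8.4080e-05
Then remove 2.2920e-04 M of L.
Step 2:
                    A           L
  Initial        3.36  7.2023e-04
  Change  -4.5788e-04  2.2894e-04
  Equil          3.36  9.4917e-04
  solve Keq expr → x = 2.2894e-04; check Q = 8.4080e-05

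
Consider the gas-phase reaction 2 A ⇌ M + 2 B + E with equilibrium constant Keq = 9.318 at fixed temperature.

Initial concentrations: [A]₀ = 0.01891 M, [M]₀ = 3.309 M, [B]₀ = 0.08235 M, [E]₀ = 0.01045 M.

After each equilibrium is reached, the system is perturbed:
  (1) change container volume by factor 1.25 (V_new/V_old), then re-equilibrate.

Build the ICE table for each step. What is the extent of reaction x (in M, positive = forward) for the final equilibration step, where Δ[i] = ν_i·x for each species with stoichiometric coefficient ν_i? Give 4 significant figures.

x = 4.9892e-04 M

Q₀ = 0.6558 vs Keq = 9.318 ⇒ Q<K, forward
Step 1:
                   A          M          B          E
  init       0.01891      3.309    0.08235    0.01045
  Δ         -0.01174    0.00587    0.01174    0.00587
  eq        0.007169      3.315    0.09409    0.01632
  solve Keq expr → x = 0.00587; check Q = 9.318
Then change container volume by factor 1.25 (V_new/V_old).
Step 2:
                   A          M          B          E
  init      0.005736      2.652    0.07527    0.01306
  Δ       -9.9783e-04 4.9892e-04 9.9783e-04 4.9892e-04
  eq        0.004738      2.652    0.07627    0.01356
  solve Keq expr → x = 4.9892e-04; check Q = 9.318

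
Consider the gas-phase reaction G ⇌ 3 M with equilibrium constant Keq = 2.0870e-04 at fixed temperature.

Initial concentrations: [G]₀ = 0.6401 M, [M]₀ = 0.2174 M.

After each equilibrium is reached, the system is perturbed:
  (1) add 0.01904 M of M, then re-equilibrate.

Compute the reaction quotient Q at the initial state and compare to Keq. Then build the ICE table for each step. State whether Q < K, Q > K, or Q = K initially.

Q₀ = 0.01605; Q > K (proceeds reverse)

Q₀ = 0.01605 vs Keq = 2.0870e-04 ⇒ Q>K, reverse
Step 1:
                  G         M
  Initial    0.6401    0.2174
  Change    0.05495   -0.1649
  Equil      0.6951   0.05254
  solve Keq expr → x = -0.05495; check Q = 2.0870e-04
Then add 0.01904 M of M.
Step 2:
                  G         M
  Initial    0.6951   0.07158
  Change   0.006294  -0.01888
  Equil      0.7013    0.0527
  solve Keq expr → x = -0.006294; check Q = 2.0870e-04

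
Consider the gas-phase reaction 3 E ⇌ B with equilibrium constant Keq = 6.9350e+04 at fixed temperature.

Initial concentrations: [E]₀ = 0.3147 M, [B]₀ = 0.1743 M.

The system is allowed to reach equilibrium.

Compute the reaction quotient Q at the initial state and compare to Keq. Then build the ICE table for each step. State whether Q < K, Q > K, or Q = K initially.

Q₀ = 5.593 vs Keq = 6.9350e+04 ⇒ Q<K, forward
Step 1:
                    E           B
  I            0.3147      0.1743
  C           -0.2989     0.09963
  E           0.01581      0.2739
  solve Keq expr → x = 0.09963; check Q = 6.9350e+04

Q₀ = 5.593; Q < K (proceeds forward)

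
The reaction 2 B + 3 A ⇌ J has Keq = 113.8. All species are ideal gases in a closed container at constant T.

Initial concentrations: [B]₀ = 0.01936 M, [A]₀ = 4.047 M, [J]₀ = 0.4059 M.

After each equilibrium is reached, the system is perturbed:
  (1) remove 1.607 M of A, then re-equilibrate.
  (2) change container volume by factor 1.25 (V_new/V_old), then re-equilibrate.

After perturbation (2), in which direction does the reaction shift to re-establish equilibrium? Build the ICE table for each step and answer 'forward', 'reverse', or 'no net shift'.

Direction: reverse

Q₀ = 16.34 vs Keq = 113.8 ⇒ Q<K, forward
Step 1:
                    B           A           J
  Initial     0.01936       4.047      0.4059
  Change     -0.01192    -0.01788    0.005961
  Equil      0.007439       4.029      0.4119
  solve Keq expr → x = 0.005961; check Q = 113.8
Then remove 1.607 M of A.
Step 2:
                    B           A           J
  Initial    0.007439       2.422      0.4119
  Change     0.008318     0.01248   -0.004159
  Equil       0.01576       2.435      0.4077
  solve Keq expr → x = -0.004159; check Q = 113.8
Then change container volume by factor 1.25 (V_new/V_old).
Step 3:
                    B           A           J
  Initial     0.01261       1.948      0.3262
  Change     0.006833     0.01025   -0.003417
  Equil       0.01944       1.958      0.3227
  solve Keq expr → x = -0.003417; check Q = 113.8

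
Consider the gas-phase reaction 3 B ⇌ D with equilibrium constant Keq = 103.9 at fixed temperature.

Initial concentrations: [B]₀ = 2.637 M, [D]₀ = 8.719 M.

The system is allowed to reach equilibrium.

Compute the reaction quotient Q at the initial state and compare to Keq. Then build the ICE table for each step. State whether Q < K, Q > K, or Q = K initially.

Q₀ = 0.4755; Q < K (proceeds forward)

Q₀ = 0.4755 vs Keq = 103.9 ⇒ Q<K, forward
Step 1:
                   B          D
  Initial      2.637      8.719
  Change      -2.187     0.7291
  Equil       0.4497      9.448
  solve Keq expr → x = 0.7291; check Q = 103.9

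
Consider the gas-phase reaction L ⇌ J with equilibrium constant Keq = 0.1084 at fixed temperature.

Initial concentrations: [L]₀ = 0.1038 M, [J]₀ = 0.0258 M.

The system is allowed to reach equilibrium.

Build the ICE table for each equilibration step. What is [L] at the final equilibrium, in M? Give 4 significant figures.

[L]_eq = 0.1169 M

Q₀ = 0.2486 vs Keq = 0.1084 ⇒ Q>K, reverse
Step 1:
                  L         J
  Initial    0.1038    0.0258
  Change    0.01313  -0.01313
  Equil      0.1169   0.01267
  solve Keq expr → x = -0.01313; check Q = 0.1084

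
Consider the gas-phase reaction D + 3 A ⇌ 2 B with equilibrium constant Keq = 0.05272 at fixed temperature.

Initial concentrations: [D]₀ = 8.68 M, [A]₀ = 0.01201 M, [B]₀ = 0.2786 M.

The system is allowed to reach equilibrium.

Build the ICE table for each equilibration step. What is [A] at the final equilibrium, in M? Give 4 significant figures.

Q₀ = 5162 vs Keq = 0.05272 ⇒ Q>K, reverse
Step 1:
                  D         A         B
  Initial      8.68   0.01201    0.2786
  Change    0.08911    0.2673   -0.1782
  Equil       8.769    0.2793    0.1004
  solve Keq expr → x = -0.08911; check Q = 0.05272

[A]_eq = 0.2793 M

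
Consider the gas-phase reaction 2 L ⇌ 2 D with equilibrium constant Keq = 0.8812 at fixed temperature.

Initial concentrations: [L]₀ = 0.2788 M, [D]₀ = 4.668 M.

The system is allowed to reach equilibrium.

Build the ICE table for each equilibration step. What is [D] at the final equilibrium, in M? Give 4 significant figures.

Q₀ = 280.3 vs Keq = 0.8812 ⇒ Q>K, reverse
Step 1:
                   L          D
  init        0.2788      4.668
  Δ            2.273     -2.273
  eq           2.552      2.395
  solve Keq expr → x = -1.136; check Q = 0.8812

[D]_eq = 2.395 M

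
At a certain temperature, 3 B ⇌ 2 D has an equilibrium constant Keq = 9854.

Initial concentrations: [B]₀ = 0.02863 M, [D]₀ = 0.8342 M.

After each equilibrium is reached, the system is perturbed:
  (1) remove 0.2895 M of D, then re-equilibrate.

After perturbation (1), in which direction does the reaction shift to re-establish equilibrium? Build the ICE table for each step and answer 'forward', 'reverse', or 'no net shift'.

Q₀ = 2.9654e+04 vs Keq = 9854 ⇒ Q>K, reverse
Step 1:
                   B          D
  Initial    0.02863     0.8342
  Change     0.01243  -0.008287
  Equil      0.04106     0.8259
  solve Keq expr → x = -0.004143; check Q = 9854
Then remove 0.2895 M of D.
Step 2:
                   B          D
  Initial    0.04106     0.5364
  Change    -0.01001   0.006674
  Equil      0.03105     0.5431
  solve Keq expr → x = 0.003337; check Q = 9854

Direction: forward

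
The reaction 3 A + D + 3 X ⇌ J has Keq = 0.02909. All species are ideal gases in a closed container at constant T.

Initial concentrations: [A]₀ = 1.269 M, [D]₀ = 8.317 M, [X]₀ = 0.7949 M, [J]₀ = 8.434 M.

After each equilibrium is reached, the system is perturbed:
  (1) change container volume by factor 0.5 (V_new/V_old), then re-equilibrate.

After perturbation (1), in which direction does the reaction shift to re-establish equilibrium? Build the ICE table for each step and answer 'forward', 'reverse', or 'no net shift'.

Q₀ = 0.988 vs Keq = 0.02909 ⇒ Q>K, reverse
Step 1:
                   A          D          X          J
  I            1.269      8.317     0.7949      8.434
  C           0.7727     0.2576     0.7727    -0.2576
  E            2.042      8.575      1.568      8.176
  solve Keq expr → x = -0.2576; check Q = 0.02909
Then change container volume by factor 0.5 (V_new/V_old).
Step 2:
                   A          D          X          J
  I            4.083      17.15      3.135      16.35
  C           -1.738    -0.5795     -1.738     0.5795
  E            2.345      16.57      1.397      16.93
  solve Keq expr → x = 0.5795; check Q = 0.02909

Direction: forward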